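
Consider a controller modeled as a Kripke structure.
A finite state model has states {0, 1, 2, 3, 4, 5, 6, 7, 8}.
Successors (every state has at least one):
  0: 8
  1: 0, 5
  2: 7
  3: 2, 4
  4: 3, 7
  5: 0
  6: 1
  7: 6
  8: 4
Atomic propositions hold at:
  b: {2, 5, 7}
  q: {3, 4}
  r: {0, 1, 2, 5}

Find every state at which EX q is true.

Sat(EX q) = {s : some successor in {3, 4}} = {3, 4, 8}

{3, 4, 8}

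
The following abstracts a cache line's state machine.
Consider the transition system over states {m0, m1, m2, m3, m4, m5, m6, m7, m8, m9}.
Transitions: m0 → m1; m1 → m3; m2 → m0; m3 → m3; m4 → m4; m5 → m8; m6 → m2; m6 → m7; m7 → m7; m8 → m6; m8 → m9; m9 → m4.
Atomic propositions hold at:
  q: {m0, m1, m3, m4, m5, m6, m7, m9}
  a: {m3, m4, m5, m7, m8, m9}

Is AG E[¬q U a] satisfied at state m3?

Sat(¬q) = {m2, m8}
E[¬q U a]: least fixpoint, start Z0 = Sat(a) = {m3, m4, m5, m7, m8, m9}, add states in Sat(¬q) with some successor in Z. Already a fixed point.
Sat(E[¬q U a]) = {m3, m4, m5, m7, m8, m9}
AG E[¬q U a]: greatest fixpoint, start Z0 = {m3, m4, m5, m7, m8, m9}, keep only states in Sat with every successor in Z. Z1 = {m3, m4, m5, m7, m9}; Z2 = {m3, m4, m7, m9}; fixed.
Sat(AG E[¬q U a]) = {m3, m4, m7, m9}
m3 ∈ Sat(AG E[¬q U a]) = {m3, m4, m7, m9}, so the formula holds at m3.

Yes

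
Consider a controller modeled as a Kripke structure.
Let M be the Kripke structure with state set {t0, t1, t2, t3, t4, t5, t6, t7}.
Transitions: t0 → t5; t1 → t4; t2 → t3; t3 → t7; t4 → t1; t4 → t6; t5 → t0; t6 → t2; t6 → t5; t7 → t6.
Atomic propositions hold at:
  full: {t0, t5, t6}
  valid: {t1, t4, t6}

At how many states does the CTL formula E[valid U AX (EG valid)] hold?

EG valid: greatest fixpoint, start Z0 = {t1, t4, t6}, keep only states in Sat with some successor in Z. Z1 = {t1, t4}; fixed.
Sat(EG valid) = {t1, t4}
Sat(AX (EG valid)) = {s : every successor in {t1, t4}} = {t1}
E[valid U AX (EG valid)]: least fixpoint, start Z0 = Sat(AX (EG valid)) = {t1}, add states in Sat(valid) with some successor in Z. Z1 = {t1, t4}; fixed.
Sat(E[valid U AX (EG valid)]) = {t1, t4}
|Sat(E[valid U AX (EG valid)])| = |{t1, t4}| = 2.

2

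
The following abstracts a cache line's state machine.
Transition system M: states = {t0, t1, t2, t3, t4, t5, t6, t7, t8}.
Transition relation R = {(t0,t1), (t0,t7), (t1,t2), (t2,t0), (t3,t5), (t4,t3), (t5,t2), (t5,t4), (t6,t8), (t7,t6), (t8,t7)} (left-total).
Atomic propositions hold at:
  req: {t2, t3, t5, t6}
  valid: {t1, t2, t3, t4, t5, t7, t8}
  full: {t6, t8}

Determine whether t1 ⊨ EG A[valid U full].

A[valid U full]: least fixpoint, start Z0 = Sat(full) = {t6, t8}, add states in Sat(valid) with every successor in Z. Z1 = {t6, t7, t8}; fixed.
Sat(A[valid U full]) = {t6, t7, t8}
EG A[valid U full]: greatest fixpoint, start Z0 = {t6, t7, t8}, keep only states in Sat with some successor in Z. Already a fixed point.
Sat(EG A[valid U full]) = {t6, t7, t8}
t1 ∉ Sat(EG A[valid U full]) = {t6, t7, t8}, so the formula does not hold at t1.

No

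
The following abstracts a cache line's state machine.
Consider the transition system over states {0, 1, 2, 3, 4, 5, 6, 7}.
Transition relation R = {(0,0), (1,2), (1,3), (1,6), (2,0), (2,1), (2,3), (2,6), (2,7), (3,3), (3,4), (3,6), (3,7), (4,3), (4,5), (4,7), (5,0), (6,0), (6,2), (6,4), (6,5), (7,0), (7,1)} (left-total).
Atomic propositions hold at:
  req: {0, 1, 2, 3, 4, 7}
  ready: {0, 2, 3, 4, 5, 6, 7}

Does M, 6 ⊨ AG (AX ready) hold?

No

Sat(AX ready) = {s : every successor in {0, 2, 3, 4, 5, 6, 7}} = {0, 1, 3, 4, 5, 6}
AG (AX ready): greatest fixpoint, start Z0 = {0, 1, 3, 4, 5, 6}, keep only states in Sat with every successor in Z. Z1 = {0, 5}; fixed.
Sat(AG (AX ready)) = {0, 5}
6 ∉ Sat(AG (AX ready)) = {0, 5}, so the formula does not hold at 6.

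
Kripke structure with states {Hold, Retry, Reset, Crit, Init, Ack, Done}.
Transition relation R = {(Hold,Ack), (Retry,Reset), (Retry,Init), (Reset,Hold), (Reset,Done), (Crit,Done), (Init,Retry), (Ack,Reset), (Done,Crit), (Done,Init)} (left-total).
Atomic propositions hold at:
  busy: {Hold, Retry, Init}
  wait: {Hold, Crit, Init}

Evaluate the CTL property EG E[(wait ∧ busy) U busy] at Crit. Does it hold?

Sat(wait ∧ busy) = {Hold, Init}
E[(wait ∧ busy) U busy]: least fixpoint, start Z0 = Sat(busy) = {Hold, Retry, Init}, add states in Sat(wait ∧ busy) with some successor in Z. Already a fixed point.
Sat(E[(wait ∧ busy) U busy]) = {Hold, Retry, Init}
EG E[(wait ∧ busy) U busy]: greatest fixpoint, start Z0 = {Hold, Retry, Init}, keep only states in Sat with some successor in Z. Z1 = {Retry, Init}; fixed.
Sat(EG E[(wait ∧ busy) U busy]) = {Retry, Init}
Crit ∉ Sat(EG E[(wait ∧ busy) U busy]) = {Retry, Init}, so the formula does not hold at Crit.

No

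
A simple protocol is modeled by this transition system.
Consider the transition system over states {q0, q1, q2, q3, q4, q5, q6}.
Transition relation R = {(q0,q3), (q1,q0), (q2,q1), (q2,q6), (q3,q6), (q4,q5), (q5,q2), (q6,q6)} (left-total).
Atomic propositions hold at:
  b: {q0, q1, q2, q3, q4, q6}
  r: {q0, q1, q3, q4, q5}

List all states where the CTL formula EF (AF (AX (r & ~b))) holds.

{q4}

Sat(~b) = {q5}
Sat(r & ~b) = {q5}
Sat(AX (r & ~b)) = {s : every successor in {q5}} = {q4}
AF (AX (r & ~b)): least fixpoint, start Z0 = {q4}, add states with every successor in Z. Already a fixed point.
Sat(AF (AX (r & ~b))) = {q4}
EF (AF (AX (r & ~b))): least fixpoint, start Z0 = {q4}, add states with some successor in Z. Already a fixed point.
Sat(EF (AF (AX (r & ~b)))) = {q4}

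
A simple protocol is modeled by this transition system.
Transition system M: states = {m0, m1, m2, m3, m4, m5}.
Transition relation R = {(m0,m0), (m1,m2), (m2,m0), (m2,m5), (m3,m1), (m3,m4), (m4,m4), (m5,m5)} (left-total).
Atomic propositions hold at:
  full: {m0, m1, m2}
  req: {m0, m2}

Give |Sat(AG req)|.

1

AG req: greatest fixpoint, start Z0 = {m0, m2}, keep only states in Sat with every successor in Z. Z1 = {m0}; fixed.
Sat(AG req) = {m0}
|Sat(AG req)| = |{m0}| = 1.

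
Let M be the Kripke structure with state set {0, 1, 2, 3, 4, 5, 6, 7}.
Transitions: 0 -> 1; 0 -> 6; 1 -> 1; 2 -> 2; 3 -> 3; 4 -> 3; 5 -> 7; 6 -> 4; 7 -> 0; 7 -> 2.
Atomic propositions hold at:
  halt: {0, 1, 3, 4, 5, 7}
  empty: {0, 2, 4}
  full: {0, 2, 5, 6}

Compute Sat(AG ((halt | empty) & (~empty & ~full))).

{1, 3}

Sat(halt | empty) = {0, 1, 2, 3, 4, 5, 7}
Sat(~empty) = {1, 3, 5, 6, 7}
Sat(~full) = {1, 3, 4, 7}
Sat(~empty & ~full) = {1, 3, 7}
Sat((halt | empty) & (~empty & ~full)) = {1, 3, 7}
AG ((halt | empty) & (~empty & ~full)): greatest fixpoint, start Z0 = {1, 3, 7}, keep only states in Sat with every successor in Z. Z1 = {1, 3}; fixed.
Sat(AG ((halt | empty) & (~empty & ~full))) = {1, 3}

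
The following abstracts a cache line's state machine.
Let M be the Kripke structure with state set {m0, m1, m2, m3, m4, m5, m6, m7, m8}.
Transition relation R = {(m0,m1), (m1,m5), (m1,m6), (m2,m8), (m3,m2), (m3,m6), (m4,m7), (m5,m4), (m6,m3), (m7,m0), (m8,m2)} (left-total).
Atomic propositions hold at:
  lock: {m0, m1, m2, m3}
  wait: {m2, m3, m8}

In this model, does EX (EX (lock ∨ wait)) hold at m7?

Sat(lock ∨ wait) = {m0, m1, m2, m3, m8}
Sat(EX (lock ∨ wait)) = {s : some successor in {m0, m1, m2, m3, m8}} = {m0, m2, m3, m6, m7, m8}
Sat(EX (EX (lock ∨ wait))) = {s : some successor in {m0, m2, m3, m6, m7, m8}} = {m1, m2, m3, m4, m6, m7, m8}
m7 ∈ Sat(EX (EX (lock ∨ wait))) = {m1, m2, m3, m4, m6, m7, m8}, so the formula holds at m7.

Yes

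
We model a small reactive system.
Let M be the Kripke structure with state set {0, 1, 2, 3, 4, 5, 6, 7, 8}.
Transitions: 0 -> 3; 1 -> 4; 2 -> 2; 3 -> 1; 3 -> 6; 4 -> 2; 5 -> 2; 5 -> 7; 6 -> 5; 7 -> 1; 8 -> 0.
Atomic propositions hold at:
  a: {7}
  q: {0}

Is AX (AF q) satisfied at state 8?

Yes

AF q: least fixpoint, start Z0 = {0}, add states with every successor in Z. Z1 = {0, 8}; fixed.
Sat(AF q) = {0, 8}
Sat(AX (AF q)) = {s : every successor in {0, 8}} = {8}
8 ∈ Sat(AX (AF q)) = {8}, so the formula holds at 8.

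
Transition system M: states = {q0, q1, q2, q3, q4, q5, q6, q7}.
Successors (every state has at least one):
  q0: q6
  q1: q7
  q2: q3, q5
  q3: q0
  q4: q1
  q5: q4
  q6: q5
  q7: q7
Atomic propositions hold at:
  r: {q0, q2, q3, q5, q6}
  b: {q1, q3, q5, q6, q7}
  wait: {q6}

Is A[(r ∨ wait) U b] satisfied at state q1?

Yes

Sat(r ∨ wait) = {q0, q2, q3, q5, q6}
A[(r ∨ wait) U b]: least fixpoint, start Z0 = Sat(b) = {q1, q3, q5, q6, q7}, add states in Sat(r ∨ wait) with every successor in Z. Z1 = {q0, q1, q2, q3, q5, q6, q7}; fixed.
Sat(A[(r ∨ wait) U b]) = {q0, q1, q2, q3, q5, q6, q7}
q1 ∈ Sat(A[(r ∨ wait) U b]) = {q0, q1, q2, q3, q5, q6, q7}, so the formula holds at q1.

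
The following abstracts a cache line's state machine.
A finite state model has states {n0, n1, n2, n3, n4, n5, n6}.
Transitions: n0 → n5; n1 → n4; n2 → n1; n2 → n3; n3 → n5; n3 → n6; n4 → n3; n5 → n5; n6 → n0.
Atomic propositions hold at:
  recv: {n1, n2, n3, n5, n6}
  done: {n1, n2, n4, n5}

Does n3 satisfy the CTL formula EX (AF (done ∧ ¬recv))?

No

Sat(¬recv) = {n0, n4}
Sat(done ∧ ¬recv) = {n4}
AF (done ∧ ¬recv): least fixpoint, start Z0 = {n4}, add states with every successor in Z. Z1 = {n1, n4}; fixed.
Sat(AF (done ∧ ¬recv)) = {n1, n4}
Sat(EX (AF (done ∧ ¬recv))) = {s : some successor in {n1, n4}} = {n1, n2}
n3 ∉ Sat(EX (AF (done ∧ ¬recv))) = {n1, n2}, so the formula does not hold at n3.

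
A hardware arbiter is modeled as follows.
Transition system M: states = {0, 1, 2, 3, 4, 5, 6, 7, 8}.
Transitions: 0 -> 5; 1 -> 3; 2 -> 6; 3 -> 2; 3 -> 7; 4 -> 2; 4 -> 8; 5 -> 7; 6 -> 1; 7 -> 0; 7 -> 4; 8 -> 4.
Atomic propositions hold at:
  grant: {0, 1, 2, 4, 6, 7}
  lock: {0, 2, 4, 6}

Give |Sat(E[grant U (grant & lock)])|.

Sat(grant & lock) = {0, 2, 4, 6}
E[grant U (grant & lock)]: least fixpoint, start Z0 = Sat((grant & lock)) = {0, 2, 4, 6}, add states in Sat(grant) with some successor in Z. Z1 = {0, 2, 4, 6, 7}; fixed.
Sat(E[grant U (grant & lock)]) = {0, 2, 4, 6, 7}
|Sat(E[grant U (grant & lock)])| = |{0, 2, 4, 6, 7}| = 5.

5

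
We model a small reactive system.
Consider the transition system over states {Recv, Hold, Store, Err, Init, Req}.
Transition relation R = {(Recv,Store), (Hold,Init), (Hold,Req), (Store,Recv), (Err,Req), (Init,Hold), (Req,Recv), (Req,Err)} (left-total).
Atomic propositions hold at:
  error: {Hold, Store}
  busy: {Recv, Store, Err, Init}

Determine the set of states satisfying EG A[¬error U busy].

Sat(¬error) = {Recv, Err, Init, Req}
A[¬error U busy]: least fixpoint, start Z0 = Sat(busy) = {Recv, Store, Err, Init}, add states in Sat(¬error) with every successor in Z. Z1 = {Recv, Store, Err, Init, Req}; fixed.
Sat(A[¬error U busy]) = {Recv, Store, Err, Init, Req}
EG A[¬error U busy]: greatest fixpoint, start Z0 = {Recv, Store, Err, Init, Req}, keep only states in Sat with some successor in Z. Z1 = {Recv, Store, Err, Req}; fixed.
Sat(EG A[¬error U busy]) = {Recv, Store, Err, Req}

{Recv, Store, Err, Req}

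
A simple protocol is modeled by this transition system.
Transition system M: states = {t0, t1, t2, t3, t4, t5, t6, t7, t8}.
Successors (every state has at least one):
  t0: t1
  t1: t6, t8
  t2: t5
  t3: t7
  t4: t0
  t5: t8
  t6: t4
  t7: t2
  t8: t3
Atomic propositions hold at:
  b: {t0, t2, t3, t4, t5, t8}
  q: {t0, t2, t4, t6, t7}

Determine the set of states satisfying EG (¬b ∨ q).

{t0, t1, t4, t6}

Sat(¬b) = {t1, t6, t7}
Sat(¬b ∨ q) = {t0, t1, t2, t4, t6, t7}
EG (¬b ∨ q): greatest fixpoint, start Z0 = {t0, t1, t2, t4, t6, t7}, keep only states in Sat with some successor in Z. Z1 = {t0, t1, t4, t6, t7}; Z2 = {t0, t1, t4, t6}; fixed.
Sat(EG (¬b ∨ q)) = {t0, t1, t4, t6}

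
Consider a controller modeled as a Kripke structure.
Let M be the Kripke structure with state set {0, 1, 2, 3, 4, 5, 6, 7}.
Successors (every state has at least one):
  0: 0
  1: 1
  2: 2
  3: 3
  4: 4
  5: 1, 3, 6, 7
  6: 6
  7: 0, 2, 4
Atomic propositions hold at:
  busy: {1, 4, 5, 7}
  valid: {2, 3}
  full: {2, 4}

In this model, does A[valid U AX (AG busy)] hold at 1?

AG busy: greatest fixpoint, start Z0 = {1, 4, 5, 7}, keep only states in Sat with every successor in Z. Z1 = {1, 4}; fixed.
Sat(AG busy) = {1, 4}
Sat(AX (AG busy)) = {s : every successor in {1, 4}} = {1, 4}
A[valid U AX (AG busy)]: least fixpoint, start Z0 = Sat(AX (AG busy)) = {1, 4}, add states in Sat(valid) with every successor in Z. Already a fixed point.
Sat(A[valid U AX (AG busy)]) = {1, 4}
1 ∈ Sat(A[valid U AX (AG busy)]) = {1, 4}, so the formula holds at 1.

Yes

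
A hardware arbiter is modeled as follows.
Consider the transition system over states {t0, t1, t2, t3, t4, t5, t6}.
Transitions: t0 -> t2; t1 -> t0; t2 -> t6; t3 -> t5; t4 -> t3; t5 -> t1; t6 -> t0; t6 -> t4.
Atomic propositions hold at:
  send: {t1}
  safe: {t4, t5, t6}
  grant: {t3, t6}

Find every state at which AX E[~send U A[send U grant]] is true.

Sat(~send) = {t0, t2, t3, t4, t5, t6}
A[send U grant]: least fixpoint, start Z0 = Sat(grant) = {t3, t6}, add states in Sat(send) with every successor in Z. Already a fixed point.
Sat(A[send U grant]) = {t3, t6}
E[~send U A[send U grant]]: least fixpoint, start Z0 = Sat(A[send U grant]) = {t3, t6}, add states in Sat(~send) with some successor in Z. Z1 = {t2, t3, t4, t6}; Z2 = {t0, t2, t3, t4, t6}; fixed.
Sat(E[~send U A[send U grant]]) = {t0, t2, t3, t4, t6}
Sat(AX E[~send U A[send U grant]]) = {s : every successor in {t0, t2, t3, t4, t6}} = {t0, t1, t2, t4, t6}

{t0, t1, t2, t4, t6}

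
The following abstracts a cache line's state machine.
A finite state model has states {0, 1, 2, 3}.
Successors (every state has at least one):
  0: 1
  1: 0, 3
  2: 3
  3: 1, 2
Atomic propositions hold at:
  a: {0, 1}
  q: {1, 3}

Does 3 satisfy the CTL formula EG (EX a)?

Sat(EX a) = {s : some successor in {0, 1}} = {0, 1, 3}
EG (EX a): greatest fixpoint, start Z0 = {0, 1, 3}, keep only states in Sat with some successor in Z. Already a fixed point.
Sat(EG (EX a)) = {0, 1, 3}
3 ∈ Sat(EG (EX a)) = {0, 1, 3}, so the formula holds at 3.

Yes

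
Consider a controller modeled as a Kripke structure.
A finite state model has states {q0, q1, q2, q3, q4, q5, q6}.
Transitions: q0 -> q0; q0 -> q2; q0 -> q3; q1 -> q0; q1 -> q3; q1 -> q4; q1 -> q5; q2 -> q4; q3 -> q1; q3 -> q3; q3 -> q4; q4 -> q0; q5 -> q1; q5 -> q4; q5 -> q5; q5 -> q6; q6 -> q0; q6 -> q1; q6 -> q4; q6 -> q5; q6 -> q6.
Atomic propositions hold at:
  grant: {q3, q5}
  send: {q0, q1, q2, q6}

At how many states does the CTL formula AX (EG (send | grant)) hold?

Sat(send | grant) = {q0, q1, q2, q3, q5, q6}
EG (send | grant): greatest fixpoint, start Z0 = {q0, q1, q2, q3, q5, q6}, keep only states in Sat with some successor in Z. Z1 = {q0, q1, q3, q5, q6}; fixed.
Sat(EG (send | grant)) = {q0, q1, q3, q5, q6}
Sat(AX (EG (send | grant))) = {s : every successor in {q0, q1, q3, q5, q6}} = {q4}
|Sat(AX (EG (send | grant)))| = |{q4}| = 1.

1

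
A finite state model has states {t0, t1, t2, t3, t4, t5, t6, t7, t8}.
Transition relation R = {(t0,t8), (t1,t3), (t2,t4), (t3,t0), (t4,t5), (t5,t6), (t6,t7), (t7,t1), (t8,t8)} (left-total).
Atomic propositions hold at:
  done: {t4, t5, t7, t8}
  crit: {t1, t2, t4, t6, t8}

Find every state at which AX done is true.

{t0, t2, t4, t6, t8}

Sat(AX done) = {s : every successor in {t4, t5, t7, t8}} = {t0, t2, t4, t6, t8}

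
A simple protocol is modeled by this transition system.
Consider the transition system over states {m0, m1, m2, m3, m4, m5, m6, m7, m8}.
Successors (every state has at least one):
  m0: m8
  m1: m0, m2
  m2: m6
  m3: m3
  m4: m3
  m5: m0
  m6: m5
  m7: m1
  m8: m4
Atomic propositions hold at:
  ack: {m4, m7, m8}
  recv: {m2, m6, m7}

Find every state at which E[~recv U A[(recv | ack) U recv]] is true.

{m1, m2, m6, m7}

Sat(~recv) = {m0, m1, m3, m4, m5, m8}
Sat(recv | ack) = {m2, m4, m6, m7, m8}
A[(recv | ack) U recv]: least fixpoint, start Z0 = Sat(recv) = {m2, m6, m7}, add states in Sat(recv | ack) with every successor in Z. Already a fixed point.
Sat(A[(recv | ack) U recv]) = {m2, m6, m7}
E[~recv U A[(recv | ack) U recv]]: least fixpoint, start Z0 = Sat(A[(recv | ack) U recv]) = {m2, m6, m7}, add states in Sat(~recv) with some successor in Z. Z1 = {m1, m2, m6, m7}; fixed.
Sat(E[~recv U A[(recv | ack) U recv]]) = {m1, m2, m6, m7}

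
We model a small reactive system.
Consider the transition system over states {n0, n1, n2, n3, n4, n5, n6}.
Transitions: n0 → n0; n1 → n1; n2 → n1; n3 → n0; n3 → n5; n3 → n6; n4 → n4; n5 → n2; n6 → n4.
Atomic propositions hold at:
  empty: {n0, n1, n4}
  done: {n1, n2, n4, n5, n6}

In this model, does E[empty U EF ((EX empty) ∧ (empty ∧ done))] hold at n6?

Yes

Sat(EX empty) = {s : some successor in {n0, n1, n4}} = {n0, n1, n2, n3, n4, n6}
Sat(empty ∧ done) = {n1, n4}
Sat((EX empty) ∧ (empty ∧ done)) = {n1, n4}
EF ((EX empty) ∧ (empty ∧ done)): least fixpoint, start Z0 = {n1, n4}, add states with some successor in Z. Z1 = {n1, n2, n4, n6}; Z2 = {n1, n2, n3, n4, n5, n6}; fixed.
Sat(EF ((EX empty) ∧ (empty ∧ done))) = {n1, n2, n3, n4, n5, n6}
E[empty U EF ((EX empty) ∧ (empty ∧ done))]: least fixpoint, start Z0 = Sat(EF ((EX empty) ∧ (empty ∧ done))) = {n1, n2, n3, n4, n5, n6}, add states in Sat(empty) with some successor in Z. Already a fixed point.
Sat(E[empty U EF ((EX empty) ∧ (empty ∧ done))]) = {n1, n2, n3, n4, n5, n6}
n6 ∈ Sat(E[empty U EF ((EX empty) ∧ (empty ∧ done))]) = {n1, n2, n3, n4, n5, n6}, so the formula holds at n6.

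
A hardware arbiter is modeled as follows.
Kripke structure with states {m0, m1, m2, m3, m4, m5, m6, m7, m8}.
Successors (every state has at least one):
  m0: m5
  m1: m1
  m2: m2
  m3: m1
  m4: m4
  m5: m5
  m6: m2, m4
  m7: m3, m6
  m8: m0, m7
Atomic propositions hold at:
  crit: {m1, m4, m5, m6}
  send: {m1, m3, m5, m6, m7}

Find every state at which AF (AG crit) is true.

{m0, m1, m3, m4, m5}

AG crit: greatest fixpoint, start Z0 = {m1, m4, m5, m6}, keep only states in Sat with every successor in Z. Z1 = {m1, m4, m5}; fixed.
Sat(AG crit) = {m1, m4, m5}
AF (AG crit): least fixpoint, start Z0 = {m1, m4, m5}, add states with every successor in Z. Z1 = {m0, m1, m3, m4, m5}; fixed.
Sat(AF (AG crit)) = {m0, m1, m3, m4, m5}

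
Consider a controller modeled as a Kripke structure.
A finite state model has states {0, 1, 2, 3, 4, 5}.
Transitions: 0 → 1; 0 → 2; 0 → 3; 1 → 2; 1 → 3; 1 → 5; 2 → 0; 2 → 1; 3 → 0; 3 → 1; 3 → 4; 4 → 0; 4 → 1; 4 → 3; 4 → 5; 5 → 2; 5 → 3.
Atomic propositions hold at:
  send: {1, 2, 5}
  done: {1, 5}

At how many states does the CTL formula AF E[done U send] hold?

3

E[done U send]: least fixpoint, start Z0 = Sat(send) = {1, 2, 5}, add states in Sat(done) with some successor in Z. Already a fixed point.
Sat(E[done U send]) = {1, 2, 5}
AF E[done U send]: least fixpoint, start Z0 = {1, 2, 5}, add states with every successor in Z. Already a fixed point.
Sat(AF E[done U send]) = {1, 2, 5}
|Sat(AF E[done U send])| = |{1, 2, 5}| = 3.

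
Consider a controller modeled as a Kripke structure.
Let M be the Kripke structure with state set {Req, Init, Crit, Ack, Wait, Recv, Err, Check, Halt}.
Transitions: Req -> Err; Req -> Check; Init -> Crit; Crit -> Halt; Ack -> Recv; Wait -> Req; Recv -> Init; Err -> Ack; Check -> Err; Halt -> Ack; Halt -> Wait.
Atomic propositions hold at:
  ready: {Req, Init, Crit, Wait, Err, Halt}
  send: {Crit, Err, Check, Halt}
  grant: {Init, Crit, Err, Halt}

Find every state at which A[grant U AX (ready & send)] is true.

Sat(ready & send) = {Crit, Err, Halt}
Sat(AX (ready & send)) = {s : every successor in {Crit, Err, Halt}} = {Init, Crit, Check}
A[grant U AX (ready & send)]: least fixpoint, start Z0 = Sat(AX (ready & send)) = {Init, Crit, Check}, add states in Sat(grant) with every successor in Z. Already a fixed point.
Sat(A[grant U AX (ready & send)]) = {Init, Crit, Check}

{Init, Crit, Check}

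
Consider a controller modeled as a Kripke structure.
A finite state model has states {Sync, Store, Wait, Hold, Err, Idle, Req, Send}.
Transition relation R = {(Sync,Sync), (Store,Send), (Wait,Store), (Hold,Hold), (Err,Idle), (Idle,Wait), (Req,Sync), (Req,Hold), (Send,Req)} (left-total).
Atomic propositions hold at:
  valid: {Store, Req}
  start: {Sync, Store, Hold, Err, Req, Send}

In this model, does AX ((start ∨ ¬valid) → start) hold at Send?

Yes

Sat(¬valid) = {Sync, Wait, Hold, Err, Idle, Send}
Sat(start ∨ ¬valid) = {Sync, Store, Wait, Hold, Err, Idle, Req, Send}
Sat((start ∨ ¬valid) → start) = {Sync, Store, Hold, Err, Req, Send}
Sat(AX ((start ∨ ¬valid) → start)) = {s : every successor in {Sync, Store, Hold, Err, Req, Send}} = {Sync, Store, Wait, Hold, Req, Send}
Send ∈ Sat(AX ((start ∨ ¬valid) → start)) = {Sync, Store, Wait, Hold, Req, Send}, so the formula holds at Send.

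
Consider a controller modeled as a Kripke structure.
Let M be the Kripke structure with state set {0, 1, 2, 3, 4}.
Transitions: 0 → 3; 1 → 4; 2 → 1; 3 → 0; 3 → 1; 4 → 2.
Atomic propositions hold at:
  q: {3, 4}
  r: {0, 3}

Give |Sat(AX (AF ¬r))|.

3

Sat(¬r) = {1, 2, 4}
AF ¬r: least fixpoint, start Z0 = {1, 2, 4}, add states with every successor in Z. Already a fixed point.
Sat(AF ¬r) = {1, 2, 4}
Sat(AX (AF ¬r)) = {s : every successor in {1, 2, 4}} = {1, 2, 4}
|Sat(AX (AF ¬r))| = |{1, 2, 4}| = 3.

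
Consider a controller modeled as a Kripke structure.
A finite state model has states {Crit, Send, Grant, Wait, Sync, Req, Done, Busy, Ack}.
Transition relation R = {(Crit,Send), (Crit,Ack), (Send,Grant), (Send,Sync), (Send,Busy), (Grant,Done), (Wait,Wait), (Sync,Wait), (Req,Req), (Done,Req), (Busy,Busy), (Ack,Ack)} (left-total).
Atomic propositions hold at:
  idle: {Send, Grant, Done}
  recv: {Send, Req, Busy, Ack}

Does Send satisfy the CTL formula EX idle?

Sat(EX idle) = {s : some successor in {Send, Grant, Done}} = {Crit, Send, Grant}
Send ∈ Sat(EX idle) = {Crit, Send, Grant}, so the formula holds at Send.

Yes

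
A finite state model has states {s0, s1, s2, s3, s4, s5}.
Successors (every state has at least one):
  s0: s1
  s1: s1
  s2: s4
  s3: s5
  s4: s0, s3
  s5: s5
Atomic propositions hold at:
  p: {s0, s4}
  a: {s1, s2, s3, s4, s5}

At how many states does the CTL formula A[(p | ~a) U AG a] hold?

Sat(~a) = {s0}
Sat(p | ~a) = {s0, s4}
AG a: greatest fixpoint, start Z0 = {s1, s2, s3, s4, s5}, keep only states in Sat with every successor in Z. Z1 = {s1, s2, s3, s5}; Z2 = {s1, s3, s5}; fixed.
Sat(AG a) = {s1, s3, s5}
A[(p | ~a) U AG a]: least fixpoint, start Z0 = Sat(AG a) = {s1, s3, s5}, add states in Sat(p | ~a) with every successor in Z. Z1 = {s0, s1, s3, s5}; Z2 = {s0, s1, s3, s4, s5}; fixed.
Sat(A[(p | ~a) U AG a]) = {s0, s1, s3, s4, s5}
|Sat(A[(p | ~a) U AG a])| = |{s0, s1, s3, s4, s5}| = 5.

5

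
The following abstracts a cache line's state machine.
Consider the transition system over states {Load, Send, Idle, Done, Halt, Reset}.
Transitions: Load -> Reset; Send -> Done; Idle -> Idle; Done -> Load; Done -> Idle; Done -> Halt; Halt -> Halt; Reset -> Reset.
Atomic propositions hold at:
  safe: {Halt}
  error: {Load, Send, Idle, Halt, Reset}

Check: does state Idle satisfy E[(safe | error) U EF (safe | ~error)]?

Sat(safe | error) = {Load, Send, Idle, Halt, Reset}
Sat(~error) = {Done}
Sat(safe | ~error) = {Done, Halt}
EF (safe | ~error): least fixpoint, start Z0 = {Done, Halt}, add states with some successor in Z. Z1 = {Send, Done, Halt}; fixed.
Sat(EF (safe | ~error)) = {Send, Done, Halt}
E[(safe | error) U EF (safe | ~error)]: least fixpoint, start Z0 = Sat(EF (safe | ~error)) = {Send, Done, Halt}, add states in Sat(safe | error) with some successor in Z. Already a fixed point.
Sat(E[(safe | error) U EF (safe | ~error)]) = {Send, Done, Halt}
Idle ∉ Sat(E[(safe | error) U EF (safe | ~error)]) = {Send, Done, Halt}, so the formula does not hold at Idle.

No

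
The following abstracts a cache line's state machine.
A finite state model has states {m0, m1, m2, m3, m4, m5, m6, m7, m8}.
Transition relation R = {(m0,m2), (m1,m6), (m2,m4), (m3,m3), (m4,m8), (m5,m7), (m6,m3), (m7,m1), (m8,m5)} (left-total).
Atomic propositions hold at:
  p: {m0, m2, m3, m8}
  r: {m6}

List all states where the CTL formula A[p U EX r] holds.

Sat(EX r) = {s : some successor in {m6}} = {m1}
A[p U EX r]: least fixpoint, start Z0 = Sat(EX r) = {m1}, add states in Sat(p) with every successor in Z. Already a fixed point.
Sat(A[p U EX r]) = {m1}

{m1}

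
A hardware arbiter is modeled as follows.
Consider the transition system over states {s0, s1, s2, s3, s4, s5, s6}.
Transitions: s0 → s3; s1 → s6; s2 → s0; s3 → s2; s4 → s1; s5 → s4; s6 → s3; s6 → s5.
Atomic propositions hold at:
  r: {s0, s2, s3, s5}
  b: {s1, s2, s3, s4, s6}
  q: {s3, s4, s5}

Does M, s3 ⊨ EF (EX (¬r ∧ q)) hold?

No

Sat(¬r) = {s1, s4, s6}
Sat(¬r ∧ q) = {s4}
Sat(EX (¬r ∧ q)) = {s : some successor in {s4}} = {s5}
EF (EX (¬r ∧ q)): least fixpoint, start Z0 = {s5}, add states with some successor in Z. Z1 = {s5, s6}; Z2 = {s1, s5, s6}; Z3 = {s1, s4, s5, s6}; fixed.
Sat(EF (EX (¬r ∧ q))) = {s1, s4, s5, s6}
s3 ∉ Sat(EF (EX (¬r ∧ q))) = {s1, s4, s5, s6}, so the formula does not hold at s3.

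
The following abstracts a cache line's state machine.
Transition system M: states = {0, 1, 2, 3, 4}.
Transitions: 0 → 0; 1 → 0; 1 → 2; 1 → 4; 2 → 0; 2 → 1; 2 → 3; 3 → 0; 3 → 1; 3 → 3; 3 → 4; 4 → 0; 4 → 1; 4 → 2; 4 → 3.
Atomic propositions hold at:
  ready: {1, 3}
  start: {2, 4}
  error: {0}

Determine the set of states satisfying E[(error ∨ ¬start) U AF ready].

Sat(¬start) = {0, 1, 3}
Sat(error ∨ ¬start) = {0, 1, 3}
AF ready: least fixpoint, start Z0 = {1, 3}, add states with every successor in Z. Already a fixed point.
Sat(AF ready) = {1, 3}
E[(error ∨ ¬start) U AF ready]: least fixpoint, start Z0 = Sat(AF ready) = {1, 3}, add states in Sat(error ∨ ¬start) with some successor in Z. Already a fixed point.
Sat(E[(error ∨ ¬start) U AF ready]) = {1, 3}

{1, 3}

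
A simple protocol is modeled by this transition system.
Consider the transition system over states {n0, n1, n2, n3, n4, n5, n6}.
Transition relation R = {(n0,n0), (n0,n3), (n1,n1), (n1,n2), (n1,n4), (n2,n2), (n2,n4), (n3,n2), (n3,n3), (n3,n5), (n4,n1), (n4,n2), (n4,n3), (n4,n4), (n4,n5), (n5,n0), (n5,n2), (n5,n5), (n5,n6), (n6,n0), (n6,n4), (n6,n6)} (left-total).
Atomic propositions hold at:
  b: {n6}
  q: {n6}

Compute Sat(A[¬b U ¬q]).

Sat(¬b) = {n0, n1, n2, n3, n4, n5}
Sat(¬q) = {n0, n1, n2, n3, n4, n5}
A[¬b U ¬q]: least fixpoint, start Z0 = Sat(¬q) = {n0, n1, n2, n3, n4, n5}, add states in Sat(¬b) with every successor in Z. Already a fixed point.
Sat(A[¬b U ¬q]) = {n0, n1, n2, n3, n4, n5}

{n0, n1, n2, n3, n4, n5}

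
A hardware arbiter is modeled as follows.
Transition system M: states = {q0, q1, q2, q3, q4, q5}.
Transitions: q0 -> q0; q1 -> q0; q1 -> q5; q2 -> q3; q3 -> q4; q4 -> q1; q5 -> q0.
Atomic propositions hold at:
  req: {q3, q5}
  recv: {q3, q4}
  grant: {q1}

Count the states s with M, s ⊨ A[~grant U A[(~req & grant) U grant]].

4

Sat(~grant) = {q0, q2, q3, q4, q5}
Sat(~req) = {q0, q1, q2, q4}
Sat(~req & grant) = {q1}
A[(~req & grant) U grant]: least fixpoint, start Z0 = Sat(grant) = {q1}, add states in Sat(~req & grant) with every successor in Z. Already a fixed point.
Sat(A[(~req & grant) U grant]) = {q1}
A[~grant U A[(~req & grant) U grant]]: least fixpoint, start Z0 = Sat(A[(~req & grant) U grant]) = {q1}, add states in Sat(~grant) with every successor in Z. Z1 = {q1, q4}; Z2 = {q1, q3, q4}; Z3 = {q1, q2, q3, q4}; fixed.
Sat(A[~grant U A[(~req & grant) U grant]]) = {q1, q2, q3, q4}
|Sat(A[~grant U A[(~req & grant) U grant]])| = |{q1, q2, q3, q4}| = 4.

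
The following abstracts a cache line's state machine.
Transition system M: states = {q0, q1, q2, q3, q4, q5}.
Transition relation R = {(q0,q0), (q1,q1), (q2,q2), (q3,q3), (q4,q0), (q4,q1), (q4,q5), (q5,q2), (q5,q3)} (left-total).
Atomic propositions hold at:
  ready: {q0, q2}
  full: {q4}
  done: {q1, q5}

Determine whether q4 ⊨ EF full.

EF full: least fixpoint, start Z0 = {q4}, add states with some successor in Z. Already a fixed point.
Sat(EF full) = {q4}
q4 ∈ Sat(EF full) = {q4}, so the formula holds at q4.

Yes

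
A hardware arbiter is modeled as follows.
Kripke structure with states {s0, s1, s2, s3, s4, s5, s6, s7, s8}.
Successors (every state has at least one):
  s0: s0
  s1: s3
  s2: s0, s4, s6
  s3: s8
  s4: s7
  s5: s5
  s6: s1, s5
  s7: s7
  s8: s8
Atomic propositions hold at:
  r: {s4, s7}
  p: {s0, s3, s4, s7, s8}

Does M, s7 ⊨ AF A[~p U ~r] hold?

No

Sat(~p) = {s1, s2, s5, s6}
Sat(~r) = {s0, s1, s2, s3, s5, s6, s8}
A[~p U ~r]: least fixpoint, start Z0 = Sat(~r) = {s0, s1, s2, s3, s5, s6, s8}, add states in Sat(~p) with every successor in Z. Already a fixed point.
Sat(A[~p U ~r]) = {s0, s1, s2, s3, s5, s6, s8}
AF A[~p U ~r]: least fixpoint, start Z0 = {s0, s1, s2, s3, s5, s6, s8}, add states with every successor in Z. Already a fixed point.
Sat(AF A[~p U ~r]) = {s0, s1, s2, s3, s5, s6, s8}
s7 ∉ Sat(AF A[~p U ~r]) = {s0, s1, s2, s3, s5, s6, s8}, so the formula does not hold at s7.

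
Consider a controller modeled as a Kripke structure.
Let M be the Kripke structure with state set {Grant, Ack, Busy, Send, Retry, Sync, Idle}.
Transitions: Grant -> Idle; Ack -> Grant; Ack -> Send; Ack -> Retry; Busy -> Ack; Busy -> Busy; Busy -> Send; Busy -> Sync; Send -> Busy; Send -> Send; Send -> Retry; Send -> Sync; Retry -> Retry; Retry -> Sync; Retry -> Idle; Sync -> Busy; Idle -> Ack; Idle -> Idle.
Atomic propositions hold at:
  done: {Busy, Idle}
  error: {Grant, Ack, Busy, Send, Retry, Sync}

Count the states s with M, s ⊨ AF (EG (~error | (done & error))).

Sat(~error) = {Idle}
Sat(done & error) = {Busy}
Sat(~error | (done & error)) = {Busy, Idle}
EG (~error | (done & error)): greatest fixpoint, start Z0 = {Busy, Idle}, keep only states in Sat with some successor in Z. Already a fixed point.
Sat(EG (~error | (done & error))) = {Busy, Idle}
AF (EG (~error | (done & error))): least fixpoint, start Z0 = {Busy, Idle}, add states with every successor in Z. Z1 = {Grant, Busy, Sync, Idle}; fixed.
Sat(AF (EG (~error | (done & error)))) = {Grant, Busy, Sync, Idle}
|Sat(AF (EG (~error | (done & error))))| = |{Grant, Busy, Sync, Idle}| = 4.

4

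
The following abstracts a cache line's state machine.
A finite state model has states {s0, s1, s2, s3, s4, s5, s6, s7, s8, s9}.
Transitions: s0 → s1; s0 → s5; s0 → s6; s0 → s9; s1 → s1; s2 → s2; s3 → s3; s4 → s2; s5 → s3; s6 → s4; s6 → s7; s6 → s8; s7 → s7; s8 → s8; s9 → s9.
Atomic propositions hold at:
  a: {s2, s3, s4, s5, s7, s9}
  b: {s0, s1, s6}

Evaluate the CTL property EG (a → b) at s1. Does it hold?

Yes

Sat(a → b) = {s0, s1, s6, s8}
EG (a → b): greatest fixpoint, start Z0 = {s0, s1, s6, s8}, keep only states in Sat with some successor in Z. Already a fixed point.
Sat(EG (a → b)) = {s0, s1, s6, s8}
s1 ∈ Sat(EG (a → b)) = {s0, s1, s6, s8}, so the formula holds at s1.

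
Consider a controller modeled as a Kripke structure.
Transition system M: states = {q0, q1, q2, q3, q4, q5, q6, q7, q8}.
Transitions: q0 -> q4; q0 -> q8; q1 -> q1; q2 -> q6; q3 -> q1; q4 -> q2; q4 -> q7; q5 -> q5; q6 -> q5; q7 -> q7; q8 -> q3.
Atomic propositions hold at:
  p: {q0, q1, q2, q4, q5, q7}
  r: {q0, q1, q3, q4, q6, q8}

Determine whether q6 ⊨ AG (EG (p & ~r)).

Sat(~r) = {q2, q5, q7}
Sat(p & ~r) = {q2, q5, q7}
EG (p & ~r): greatest fixpoint, start Z0 = {q2, q5, q7}, keep only states in Sat with some successor in Z. Z1 = {q5, q7}; fixed.
Sat(EG (p & ~r)) = {q5, q7}
AG (EG (p & ~r)): greatest fixpoint, start Z0 = {q5, q7}, keep only states in Sat with every successor in Z. Already a fixed point.
Sat(AG (EG (p & ~r))) = {q5, q7}
q6 ∉ Sat(AG (EG (p & ~r))) = {q5, q7}, so the formula does not hold at q6.

No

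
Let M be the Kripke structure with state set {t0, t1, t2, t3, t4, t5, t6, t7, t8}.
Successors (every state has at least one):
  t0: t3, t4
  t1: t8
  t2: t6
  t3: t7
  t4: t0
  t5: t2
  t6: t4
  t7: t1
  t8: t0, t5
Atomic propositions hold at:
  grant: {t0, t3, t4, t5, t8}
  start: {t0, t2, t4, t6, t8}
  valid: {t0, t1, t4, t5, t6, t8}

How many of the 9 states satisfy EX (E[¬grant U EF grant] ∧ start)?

7

Sat(¬grant) = {t1, t2, t6, t7}
EF grant: least fixpoint, start Z0 = {t0, t3, t4, t5, t8}, add states with some successor in Z. Z1 = {t0, t1, t3, t4, t5, t6, t8}; Z2 = {t0, t1, t2, t3, t4, t5, t6, t7, t8}; fixed.
Sat(EF grant) = {t0, t1, t2, t3, t4, t5, t6, t7, t8}
E[¬grant U EF grant]: least fixpoint, start Z0 = Sat(EF grant) = {t0, t1, t2, t3, t4, t5, t6, t7, t8}, add states in Sat(¬grant) with some successor in Z. Already a fixed point.
Sat(E[¬grant U EF grant]) = {t0, t1, t2, t3, t4, t5, t6, t7, t8}
Sat(E[¬grant U EF grant] ∧ start) = {t0, t2, t4, t6, t8}
Sat(EX (E[¬grant U EF grant] ∧ start)) = {s : some successor in {t0, t2, t4, t6, t8}} = {t0, t1, t2, t4, t5, t6, t8}
|Sat(EX (E[¬grant U EF grant] ∧ start))| = |{t0, t1, t2, t4, t5, t6, t8}| = 7.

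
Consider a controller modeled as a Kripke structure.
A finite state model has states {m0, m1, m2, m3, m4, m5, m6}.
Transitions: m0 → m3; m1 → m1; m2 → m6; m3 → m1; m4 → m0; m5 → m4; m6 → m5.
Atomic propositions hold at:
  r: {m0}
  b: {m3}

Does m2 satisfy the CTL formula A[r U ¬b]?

Yes

Sat(¬b) = {m0, m1, m2, m4, m5, m6}
A[r U ¬b]: least fixpoint, start Z0 = Sat(¬b) = {m0, m1, m2, m4, m5, m6}, add states in Sat(r) with every successor in Z. Already a fixed point.
Sat(A[r U ¬b]) = {m0, m1, m2, m4, m5, m6}
m2 ∈ Sat(A[r U ¬b]) = {m0, m1, m2, m4, m5, m6}, so the formula holds at m2.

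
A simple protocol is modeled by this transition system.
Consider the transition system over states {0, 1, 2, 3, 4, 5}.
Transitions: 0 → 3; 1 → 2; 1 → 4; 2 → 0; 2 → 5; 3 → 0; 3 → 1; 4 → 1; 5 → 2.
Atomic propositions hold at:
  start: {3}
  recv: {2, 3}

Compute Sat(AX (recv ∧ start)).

{0}

Sat(recv ∧ start) = {3}
Sat(AX (recv ∧ start)) = {s : every successor in {3}} = {0}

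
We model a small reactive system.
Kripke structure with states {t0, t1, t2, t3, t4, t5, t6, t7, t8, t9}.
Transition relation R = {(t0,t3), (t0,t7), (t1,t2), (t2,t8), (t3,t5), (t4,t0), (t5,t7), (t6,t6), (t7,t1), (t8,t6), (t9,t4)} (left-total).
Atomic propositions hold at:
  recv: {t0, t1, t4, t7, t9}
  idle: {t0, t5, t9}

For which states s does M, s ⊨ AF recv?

AF recv: least fixpoint, start Z0 = {t0, t1, t4, t7, t9}, add states with every successor in Z. Z1 = {t0, t1, t4, t5, t7, t9}; Z2 = {t0, t1, t3, t4, t5, t7, t9}; fixed.
Sat(AF recv) = {t0, t1, t3, t4, t5, t7, t9}

{t0, t1, t3, t4, t5, t7, t9}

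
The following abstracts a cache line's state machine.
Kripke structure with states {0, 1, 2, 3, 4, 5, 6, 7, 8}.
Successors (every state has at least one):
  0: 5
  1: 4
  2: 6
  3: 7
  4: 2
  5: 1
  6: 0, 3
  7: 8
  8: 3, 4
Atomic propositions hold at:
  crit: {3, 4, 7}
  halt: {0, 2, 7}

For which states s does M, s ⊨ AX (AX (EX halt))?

{4, 5, 7}

Sat(EX halt) = {s : some successor in {0, 2, 7}} = {3, 4, 6}
Sat(AX (EX halt)) = {s : every successor in {3, 4, 6}} = {1, 2, 8}
Sat(AX (AX (EX halt))) = {s : every successor in {1, 2, 8}} = {4, 5, 7}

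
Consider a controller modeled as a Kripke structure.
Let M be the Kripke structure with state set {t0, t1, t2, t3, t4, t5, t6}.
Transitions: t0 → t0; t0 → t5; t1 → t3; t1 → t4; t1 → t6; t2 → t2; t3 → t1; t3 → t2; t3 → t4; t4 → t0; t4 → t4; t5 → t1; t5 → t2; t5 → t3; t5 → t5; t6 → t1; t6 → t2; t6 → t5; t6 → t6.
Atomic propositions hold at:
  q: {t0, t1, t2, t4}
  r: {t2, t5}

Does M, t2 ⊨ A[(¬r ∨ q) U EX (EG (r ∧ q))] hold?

Sat(¬r) = {t0, t1, t3, t4, t6}
Sat(¬r ∨ q) = {t0, t1, t2, t3, t4, t6}
Sat(r ∧ q) = {t2}
EG (r ∧ q): greatest fixpoint, start Z0 = {t2}, keep only states in Sat with some successor in Z. Already a fixed point.
Sat(EG (r ∧ q)) = {t2}
Sat(EX (EG (r ∧ q))) = {s : some successor in {t2}} = {t2, t3, t5, t6}
A[(¬r ∨ q) U EX (EG (r ∧ q))]: least fixpoint, start Z0 = Sat(EX (EG (r ∧ q))) = {t2, t3, t5, t6}, add states in Sat(¬r ∨ q) with every successor in Z. Already a fixed point.
Sat(A[(¬r ∨ q) U EX (EG (r ∧ q))]) = {t2, t3, t5, t6}
t2 ∈ Sat(A[(¬r ∨ q) U EX (EG (r ∧ q))]) = {t2, t3, t5, t6}, so the formula holds at t2.

Yes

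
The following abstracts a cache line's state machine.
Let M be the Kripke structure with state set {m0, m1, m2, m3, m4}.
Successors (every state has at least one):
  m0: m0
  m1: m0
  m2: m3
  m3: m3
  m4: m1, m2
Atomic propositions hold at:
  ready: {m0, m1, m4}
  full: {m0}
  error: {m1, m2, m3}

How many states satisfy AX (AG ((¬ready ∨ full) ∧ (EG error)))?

Sat(¬ready) = {m2, m3}
Sat(¬ready ∨ full) = {m0, m2, m3}
EG error: greatest fixpoint, start Z0 = {m1, m2, m3}, keep only states in Sat with some successor in Z. Z1 = {m2, m3}; fixed.
Sat(EG error) = {m2, m3}
Sat((¬ready ∨ full) ∧ (EG error)) = {m2, m3}
AG ((¬ready ∨ full) ∧ (EG error)): greatest fixpoint, start Z0 = {m2, m3}, keep only states in Sat with every successor in Z. Already a fixed point.
Sat(AG ((¬ready ∨ full) ∧ (EG error))) = {m2, m3}
Sat(AX (AG ((¬ready ∨ full) ∧ (EG error)))) = {s : every successor in {m2, m3}} = {m2, m3}
|Sat(AX (AG ((¬ready ∨ full) ∧ (EG error))))| = |{m2, m3}| = 2.

2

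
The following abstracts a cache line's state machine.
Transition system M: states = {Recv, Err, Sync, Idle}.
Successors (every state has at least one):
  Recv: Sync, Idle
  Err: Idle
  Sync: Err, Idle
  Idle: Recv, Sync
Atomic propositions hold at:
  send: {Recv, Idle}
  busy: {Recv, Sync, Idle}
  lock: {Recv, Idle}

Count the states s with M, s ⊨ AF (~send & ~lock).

2

Sat(~send) = {Err, Sync}
Sat(~lock) = {Err, Sync}
Sat(~send & ~lock) = {Err, Sync}
AF (~send & ~lock): least fixpoint, start Z0 = {Err, Sync}, add states with every successor in Z. Already a fixed point.
Sat(AF (~send & ~lock)) = {Err, Sync}
|Sat(AF (~send & ~lock))| = |{Err, Sync}| = 2.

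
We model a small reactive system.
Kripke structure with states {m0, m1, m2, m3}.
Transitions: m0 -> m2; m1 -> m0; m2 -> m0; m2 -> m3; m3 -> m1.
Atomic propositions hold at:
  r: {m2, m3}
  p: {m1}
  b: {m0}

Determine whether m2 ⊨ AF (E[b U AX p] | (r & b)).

Sat(AX p) = {s : every successor in {m1}} = {m3}
E[b U AX p]: least fixpoint, start Z0 = Sat(AX p) = {m3}, add states in Sat(b) with some successor in Z. Already a fixed point.
Sat(E[b U AX p]) = {m3}
Sat(r & b) = ∅
Sat(E[b U AX p] | (r & b)) = {m3}
AF (E[b U AX p] | (r & b)): least fixpoint, start Z0 = {m3}, add states with every successor in Z. Already a fixed point.
Sat(AF (E[b U AX p] | (r & b))) = {m3}
m2 ∉ Sat(AF (E[b U AX p] | (r & b))) = {m3}, so the formula does not hold at m2.

No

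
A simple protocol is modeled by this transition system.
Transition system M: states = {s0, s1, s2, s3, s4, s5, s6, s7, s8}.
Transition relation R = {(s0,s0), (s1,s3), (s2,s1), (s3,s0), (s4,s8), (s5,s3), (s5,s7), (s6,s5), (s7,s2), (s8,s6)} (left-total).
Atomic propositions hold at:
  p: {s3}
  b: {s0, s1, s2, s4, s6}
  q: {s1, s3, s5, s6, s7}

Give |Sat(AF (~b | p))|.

Sat(~b) = {s3, s5, s7, s8}
Sat(~b | p) = {s3, s5, s7, s8}
AF (~b | p): least fixpoint, start Z0 = {s3, s5, s7, s8}, add states with every successor in Z. Z1 = {s1, s3, s4, s5, s6, s7, s8}; Z2 = {s1, s2, s3, s4, s5, s6, s7, s8}; fixed.
Sat(AF (~b | p)) = {s1, s2, s3, s4, s5, s6, s7, s8}
|Sat(AF (~b | p))| = |{s1, s2, s3, s4, s5, s6, s7, s8}| = 8.

8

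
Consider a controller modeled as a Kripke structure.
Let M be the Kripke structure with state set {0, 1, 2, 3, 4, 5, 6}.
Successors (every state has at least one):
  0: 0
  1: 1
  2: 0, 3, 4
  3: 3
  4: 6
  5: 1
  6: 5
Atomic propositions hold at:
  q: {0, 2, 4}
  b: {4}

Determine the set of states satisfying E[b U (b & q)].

{4}

Sat(b & q) = {4}
E[b U (b & q)]: least fixpoint, start Z0 = Sat((b & q)) = {4}, add states in Sat(b) with some successor in Z. Already a fixed point.
Sat(E[b U (b & q)]) = {4}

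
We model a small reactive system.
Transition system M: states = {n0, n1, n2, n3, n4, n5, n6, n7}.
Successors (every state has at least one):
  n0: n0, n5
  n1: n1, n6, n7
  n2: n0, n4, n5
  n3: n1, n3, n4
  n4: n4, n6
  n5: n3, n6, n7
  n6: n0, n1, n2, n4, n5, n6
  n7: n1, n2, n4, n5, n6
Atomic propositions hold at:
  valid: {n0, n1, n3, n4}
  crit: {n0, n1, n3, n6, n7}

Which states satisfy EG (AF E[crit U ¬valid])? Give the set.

Sat(¬valid) = {n2, n5, n6, n7}
E[crit U ¬valid]: least fixpoint, start Z0 = Sat(¬valid) = {n2, n5, n6, n7}, add states in Sat(crit) with some successor in Z. Z1 = {n0, n1, n2, n5, n6, n7}; Z2 = {n0, n1, n2, n3, n5, n6, n7}; fixed.
Sat(E[crit U ¬valid]) = {n0, n1, n2, n3, n5, n6, n7}
AF E[crit U ¬valid]: least fixpoint, start Z0 = {n0, n1, n2, n3, n5, n6, n7}, add states with every successor in Z. Already a fixed point.
Sat(AF E[crit U ¬valid]) = {n0, n1, n2, n3, n5, n6, n7}
EG (AF E[crit U ¬valid]): greatest fixpoint, start Z0 = {n0, n1, n2, n3, n5, n6, n7}, keep only states in Sat with some successor in Z. Already a fixed point.
Sat(EG (AF E[crit U ¬valid])) = {n0, n1, n2, n3, n5, n6, n7}

{n0, n1, n2, n3, n5, n6, n7}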